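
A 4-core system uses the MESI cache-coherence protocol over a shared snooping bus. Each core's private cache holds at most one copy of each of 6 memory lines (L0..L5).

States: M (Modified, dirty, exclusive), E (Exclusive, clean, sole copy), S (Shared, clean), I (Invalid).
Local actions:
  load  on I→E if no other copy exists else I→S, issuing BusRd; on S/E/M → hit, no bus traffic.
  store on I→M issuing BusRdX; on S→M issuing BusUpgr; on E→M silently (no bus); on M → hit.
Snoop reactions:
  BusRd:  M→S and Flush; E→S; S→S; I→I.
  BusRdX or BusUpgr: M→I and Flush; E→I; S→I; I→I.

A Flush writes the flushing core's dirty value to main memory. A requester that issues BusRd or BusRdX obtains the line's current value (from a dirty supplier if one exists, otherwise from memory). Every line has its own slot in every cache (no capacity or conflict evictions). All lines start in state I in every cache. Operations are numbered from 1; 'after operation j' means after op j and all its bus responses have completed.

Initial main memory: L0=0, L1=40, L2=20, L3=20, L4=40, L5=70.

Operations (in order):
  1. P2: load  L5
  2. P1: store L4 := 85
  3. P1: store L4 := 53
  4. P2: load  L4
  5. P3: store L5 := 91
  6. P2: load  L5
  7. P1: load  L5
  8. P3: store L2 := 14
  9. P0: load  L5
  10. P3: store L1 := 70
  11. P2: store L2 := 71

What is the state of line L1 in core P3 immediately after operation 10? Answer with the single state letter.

  op1 P2: load  L5 → I/I/E/I on L5; bus BusRd; mem=70
  op2 P1: store L4 := 85 → I/M/I/I on L4; bus BusRdX; mem=40
  op3 P1: store L4 := 53 → I/M/I/I on L4; bus (none); mem=40
  op4 P2: load  L4 → I/S/S/I on L4; bus BusRd Flush; mem=53
  op5 P3: store L5 := 91 → I/I/I/M on L5; bus BusRdX; mem=70
  op6 P2: load  L5 → I/I/S/S on L5; bus BusRd Flush; mem=91
  op7 P1: load  L5 → I/S/S/S on L5; bus BusRd; mem=91
  op8 P3: store L2 := 14 → I/I/I/M on L2; bus BusRdX; mem=20
  op9 P0: load  L5 → S/S/S/S on L5; bus BusRd; mem=91
  op10 P3: store L1 := 70 → I/I/I/M on L1; bus BusRdX; mem=40
  op11 P2: store L2 := 71 → I/I/M/I on L2; bus BusRdX Flush; mem=14

state = M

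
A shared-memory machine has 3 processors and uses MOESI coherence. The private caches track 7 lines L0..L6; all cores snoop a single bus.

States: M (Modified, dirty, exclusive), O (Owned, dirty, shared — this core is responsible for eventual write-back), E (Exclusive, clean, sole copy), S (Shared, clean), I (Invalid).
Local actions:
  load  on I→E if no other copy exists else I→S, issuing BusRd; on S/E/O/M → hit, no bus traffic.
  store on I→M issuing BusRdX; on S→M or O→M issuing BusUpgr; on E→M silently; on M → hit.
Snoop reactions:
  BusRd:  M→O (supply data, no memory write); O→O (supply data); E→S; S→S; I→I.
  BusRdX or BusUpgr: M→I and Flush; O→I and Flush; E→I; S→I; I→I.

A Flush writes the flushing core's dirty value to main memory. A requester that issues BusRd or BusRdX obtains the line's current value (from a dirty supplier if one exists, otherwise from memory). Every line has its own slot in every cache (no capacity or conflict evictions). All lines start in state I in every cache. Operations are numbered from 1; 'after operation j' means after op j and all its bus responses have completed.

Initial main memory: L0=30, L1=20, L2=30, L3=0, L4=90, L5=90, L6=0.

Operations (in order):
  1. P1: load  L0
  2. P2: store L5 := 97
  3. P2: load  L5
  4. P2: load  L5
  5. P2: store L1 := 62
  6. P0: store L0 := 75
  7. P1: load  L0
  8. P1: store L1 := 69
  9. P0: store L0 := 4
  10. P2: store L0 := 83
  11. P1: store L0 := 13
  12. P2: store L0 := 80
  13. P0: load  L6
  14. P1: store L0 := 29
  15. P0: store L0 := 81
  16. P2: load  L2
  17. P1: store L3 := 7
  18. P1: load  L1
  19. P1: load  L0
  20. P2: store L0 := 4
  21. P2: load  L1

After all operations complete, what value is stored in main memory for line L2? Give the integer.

1. P1: load  L0  bus=[BusRd]  L0: P0=I P1=E P2=I  mem[L0]=30
2. P2: store L5 := 97  bus=[BusRdX]  L5: P0=I P1=I P2=M  mem[L5]=90
3. P2: load  L5  bus=[-]  L5: P0=I P1=I P2=M  mem[L5]=90
4. P2: load  L5  bus=[-]  L5: P0=I P1=I P2=M  mem[L5]=90
5. P2: store L1 := 62  bus=[BusRdX]  L1: P0=I P1=I P2=M  mem[L1]=20
6. P0: store L0 := 75  bus=[BusRdX]  L0: P0=M P1=I P2=I  mem[L0]=30
7. P1: load  L0  bus=[BusRd]  L0: P0=O P1=S P2=I  mem[L0]=30
8. P1: store L1 := 69  bus=[BusRdX,Flush]  L1: P0=I P1=M P2=I  mem[L1]=62
9. P0: store L0 := 4  bus=[BusUpgr]  L0: P0=M P1=I P2=I  mem[L0]=30
10. P2: store L0 := 83  bus=[BusRdX,Flush]  L0: P0=I P1=I P2=M  mem[L0]=4
11. P1: store L0 := 13  bus=[BusRdX,Flush]  L0: P0=I P1=M P2=I  mem[L0]=83
12. P2: store L0 := 80  bus=[BusRdX,Flush]  L0: P0=I P1=I P2=M  mem[L0]=13
13. P0: load  L6  bus=[BusRd]  L6: P0=E P1=I P2=I  mem[L6]=0
14. P1: store L0 := 29  bus=[BusRdX,Flush]  L0: P0=I P1=M P2=I  mem[L0]=80
15. P0: store L0 := 81  bus=[BusRdX,Flush]  L0: P0=M P1=I P2=I  mem[L0]=29
16. P2: load  L2  bus=[BusRd]  L2: P0=I P1=I P2=E  mem[L2]=30
17. P1: store L3 := 7  bus=[BusRdX]  L3: P0=I P1=M P2=I  mem[L3]=0
18. P1: load  L1  bus=[-]  L1: P0=I P1=M P2=I  mem[L1]=62
19. P1: load  L0  bus=[BusRd]  L0: P0=O P1=S P2=I  mem[L0]=29
20. P2: store L0 := 4  bus=[BusRdX,Flush]  L0: P0=I P1=I P2=M  mem[L0]=81
21. P2: load  L1  bus=[BusRd]  L1: P0=I P1=O P2=S  mem[L1]=62

memory[L2] = 30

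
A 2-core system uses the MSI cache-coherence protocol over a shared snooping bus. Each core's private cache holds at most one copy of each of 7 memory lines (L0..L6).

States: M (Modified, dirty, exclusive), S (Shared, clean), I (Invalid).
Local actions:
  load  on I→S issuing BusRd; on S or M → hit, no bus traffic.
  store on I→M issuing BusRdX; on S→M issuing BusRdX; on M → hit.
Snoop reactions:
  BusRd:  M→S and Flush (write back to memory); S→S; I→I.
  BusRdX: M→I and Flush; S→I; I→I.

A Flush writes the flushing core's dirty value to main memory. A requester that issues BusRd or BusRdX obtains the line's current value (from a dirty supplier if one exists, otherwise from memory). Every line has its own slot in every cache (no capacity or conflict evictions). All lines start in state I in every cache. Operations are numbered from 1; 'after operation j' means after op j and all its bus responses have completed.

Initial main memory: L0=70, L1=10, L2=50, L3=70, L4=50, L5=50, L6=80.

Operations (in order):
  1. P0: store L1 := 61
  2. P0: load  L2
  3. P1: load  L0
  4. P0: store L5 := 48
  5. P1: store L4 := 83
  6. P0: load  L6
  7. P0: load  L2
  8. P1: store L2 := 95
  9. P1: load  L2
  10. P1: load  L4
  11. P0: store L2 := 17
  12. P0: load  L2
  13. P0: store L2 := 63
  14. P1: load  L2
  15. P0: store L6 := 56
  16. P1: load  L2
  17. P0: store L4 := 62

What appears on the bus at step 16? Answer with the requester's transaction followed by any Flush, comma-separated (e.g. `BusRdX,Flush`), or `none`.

1. P0: store L1 := 61  bus=[BusRdX]  L1: P0=M P1=I  mem[L1]=10
2. P0: load  L2  bus=[BusRd]  L2: P0=S P1=I  mem[L2]=50
3. P1: load  L0  bus=[BusRd]  L0: P0=I P1=S  mem[L0]=70
4. P0: store L5 := 48  bus=[BusRdX]  L5: P0=M P1=I  mem[L5]=50
5. P1: store L4 := 83  bus=[BusRdX]  L4: P0=I P1=M  mem[L4]=50
6. P0: load  L6  bus=[BusRd]  L6: P0=S P1=I  mem[L6]=80
7. P0: load  L2  bus=[-]  L2: P0=S P1=I  mem[L2]=50
8. P1: store L2 := 95  bus=[BusRdX]  L2: P0=I P1=M  mem[L2]=50
9. P1: load  L2  bus=[-]  L2: P0=I P1=M  mem[L2]=50
10. P1: load  L4  bus=[-]  L4: P0=I P1=M  mem[L4]=50
11. P0: store L2 := 17  bus=[BusRdX,Flush]  L2: P0=M P1=I  mem[L2]=95
12. P0: load  L2  bus=[-]  L2: P0=M P1=I  mem[L2]=95
13. P0: store L2 := 63  bus=[-]  L2: P0=M P1=I  mem[L2]=95
14. P1: load  L2  bus=[BusRd,Flush]  L2: P0=S P1=S  mem[L2]=63
15. P0: store L6 := 56  bus=[BusRdX]  L6: P0=M P1=I  mem[L6]=80
16. P1: load  L2  bus=[-]  L2: P0=S P1=S  mem[L2]=63
17. P0: store L4 := 62  bus=[BusRdX,Flush]  L4: P0=M P1=I  mem[L4]=83

bus = none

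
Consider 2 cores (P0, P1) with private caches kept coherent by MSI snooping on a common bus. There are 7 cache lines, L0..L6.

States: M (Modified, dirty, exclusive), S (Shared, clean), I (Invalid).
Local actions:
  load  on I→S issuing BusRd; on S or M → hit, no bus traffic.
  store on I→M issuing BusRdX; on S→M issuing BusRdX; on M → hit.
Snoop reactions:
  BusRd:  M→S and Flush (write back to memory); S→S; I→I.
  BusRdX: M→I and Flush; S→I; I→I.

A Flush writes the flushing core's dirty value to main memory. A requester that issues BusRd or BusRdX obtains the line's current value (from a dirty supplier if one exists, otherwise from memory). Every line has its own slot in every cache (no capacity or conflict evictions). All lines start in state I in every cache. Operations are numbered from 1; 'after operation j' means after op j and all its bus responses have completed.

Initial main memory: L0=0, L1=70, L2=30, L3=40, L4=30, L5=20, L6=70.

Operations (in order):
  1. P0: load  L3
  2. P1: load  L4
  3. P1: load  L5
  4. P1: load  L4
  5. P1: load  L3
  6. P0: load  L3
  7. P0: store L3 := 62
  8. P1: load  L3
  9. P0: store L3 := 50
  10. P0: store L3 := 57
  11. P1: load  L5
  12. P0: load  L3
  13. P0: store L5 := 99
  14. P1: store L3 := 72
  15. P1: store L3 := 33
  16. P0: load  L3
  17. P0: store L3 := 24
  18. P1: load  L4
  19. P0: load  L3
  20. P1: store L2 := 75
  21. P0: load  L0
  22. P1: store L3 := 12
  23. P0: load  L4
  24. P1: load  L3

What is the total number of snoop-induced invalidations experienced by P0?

  op1 P0: load  L3 → S/I on L3; bus BusRd; mem=40
  op2 P1: load  L4 → I/S on L4; bus BusRd; mem=30
  op3 P1: load  L5 → I/S on L5; bus BusRd; mem=20
  op4 P1: load  L4 → I/S on L4; bus (none); mem=30
  op5 P1: load  L3 → S/S on L3; bus BusRd; mem=40
  op6 P0: load  L3 → S/S on L3; bus (none); mem=40
  op7 P0: store L3 := 62 → M/I on L3; bus BusRdX; mem=40
  op8 P1: load  L3 → S/S on L3; bus BusRd Flush; mem=62
  op9 P0: store L3 := 50 → M/I on L3; bus BusRdX; mem=62
  op10 P0: store L3 := 57 → M/I on L3; bus (none); mem=62
  op11 P1: load  L5 → I/S on L5; bus (none); mem=20
  op12 P0: load  L3 → M/I on L3; bus (none); mem=62
  op13 P0: store L5 := 99 → M/I on L5; bus BusRdX; mem=20
  op14 P1: store L3 := 72 → I/M on L3; bus BusRdX Flush; mem=57
  op15 P1: store L3 := 33 → I/M on L3; bus (none); mem=57
  op16 P0: load  L3 → S/S on L3; bus BusRd Flush; mem=33
  op17 P0: store L3 := 24 → M/I on L3; bus BusRdX; mem=33
  op18 P1: load  L4 → I/S on L4; bus (none); mem=30
  op19 P0: load  L3 → M/I on L3; bus (none); mem=33
  op20 P1: store L2 := 75 → I/M on L2; bus BusRdX; mem=30
  op21 P0: load  L0 → S/I on L0; bus BusRd; mem=0
  op22 P1: store L3 := 12 → I/M on L3; bus BusRdX Flush; mem=24
  op23 P0: load  L4 → S/S on L4; bus BusRd; mem=30
  op24 P1: load  L3 → I/M on L3; bus (none); mem=24

invalidations = 2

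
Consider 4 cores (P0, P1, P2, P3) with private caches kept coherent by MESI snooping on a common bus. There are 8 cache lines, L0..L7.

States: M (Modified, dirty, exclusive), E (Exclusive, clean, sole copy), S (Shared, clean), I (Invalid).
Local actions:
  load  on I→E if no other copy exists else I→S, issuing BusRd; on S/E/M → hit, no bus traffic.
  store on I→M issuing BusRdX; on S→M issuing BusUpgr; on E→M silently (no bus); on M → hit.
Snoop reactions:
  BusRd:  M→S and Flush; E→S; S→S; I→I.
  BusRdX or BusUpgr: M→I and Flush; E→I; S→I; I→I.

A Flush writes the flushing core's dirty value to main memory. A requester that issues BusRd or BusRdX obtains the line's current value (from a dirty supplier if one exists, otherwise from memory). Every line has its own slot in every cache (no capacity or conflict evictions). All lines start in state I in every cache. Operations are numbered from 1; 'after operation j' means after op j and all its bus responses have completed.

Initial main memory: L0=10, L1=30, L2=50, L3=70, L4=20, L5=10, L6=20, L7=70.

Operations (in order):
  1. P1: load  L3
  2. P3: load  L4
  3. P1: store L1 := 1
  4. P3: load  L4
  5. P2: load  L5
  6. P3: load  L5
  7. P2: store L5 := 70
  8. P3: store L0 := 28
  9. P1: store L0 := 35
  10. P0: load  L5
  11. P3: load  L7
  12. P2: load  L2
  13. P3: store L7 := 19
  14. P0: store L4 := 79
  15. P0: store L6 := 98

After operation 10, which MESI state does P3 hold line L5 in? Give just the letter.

state = I

step 1: P1: load  L3  ⟶  IEII  (L3)  txn=BusRd  M[L3]=70
step 2: P3: load  L4  ⟶  IIIE  (L4)  txn=BusRd  M[L4]=20
step 3: P1: store L1 := 1  ⟶  IMII  (L1)  txn=BusRdX  M[L1]=30
step 4: P3: load  L4  ⟶  IIIE  (L4)  txn=∅  M[L4]=20
step 5: P2: load  L5  ⟶  IIEI  (L5)  txn=BusRd  M[L5]=10
step 6: P3: load  L5  ⟶  IISS  (L5)  txn=BusRd  M[L5]=10
step 7: P2: store L5 := 70  ⟶  IIMI  (L5)  txn=BusUpgr  M[L5]=10
step 8: P3: store L0 := 28  ⟶  IIIM  (L0)  txn=BusRdX  M[L0]=10
step 9: P1: store L0 := 35  ⟶  IMII  (L0)  txn=BusRdX+Flush  M[L0]=28
step 10: P0: load  L5  ⟶  SISI  (L5)  txn=BusRd+Flush  M[L5]=70
step 11: P3: load  L7  ⟶  IIIE  (L7)  txn=BusRd  M[L7]=70
step 12: P2: load  L2  ⟶  IIEI  (L2)  txn=BusRd  M[L2]=50
step 13: P3: store L7 := 19  ⟶  IIIM  (L7)  txn=∅  M[L7]=70
step 14: P0: store L4 := 79  ⟶  MIII  (L4)  txn=BusRdX  M[L4]=20
step 15: P0: store L6 := 98  ⟶  MIII  (L6)  txn=BusRdX  M[L6]=20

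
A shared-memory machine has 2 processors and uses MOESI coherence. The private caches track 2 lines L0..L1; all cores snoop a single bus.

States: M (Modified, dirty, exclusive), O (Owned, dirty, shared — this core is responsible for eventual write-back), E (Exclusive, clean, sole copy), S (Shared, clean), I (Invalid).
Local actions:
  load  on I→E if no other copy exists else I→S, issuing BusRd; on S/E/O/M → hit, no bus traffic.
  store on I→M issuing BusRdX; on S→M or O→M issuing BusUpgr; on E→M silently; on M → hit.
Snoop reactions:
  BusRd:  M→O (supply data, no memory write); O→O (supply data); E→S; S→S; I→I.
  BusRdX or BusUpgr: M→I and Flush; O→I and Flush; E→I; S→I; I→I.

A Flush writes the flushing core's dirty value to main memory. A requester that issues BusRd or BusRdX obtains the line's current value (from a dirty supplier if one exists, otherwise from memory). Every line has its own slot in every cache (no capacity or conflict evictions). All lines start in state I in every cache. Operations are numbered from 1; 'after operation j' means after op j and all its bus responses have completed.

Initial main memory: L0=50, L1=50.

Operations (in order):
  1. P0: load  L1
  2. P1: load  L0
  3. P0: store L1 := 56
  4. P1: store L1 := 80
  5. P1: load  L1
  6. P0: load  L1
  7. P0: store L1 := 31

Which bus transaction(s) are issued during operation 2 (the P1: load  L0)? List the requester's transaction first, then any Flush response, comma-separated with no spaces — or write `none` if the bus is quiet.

bus = BusRd

1. P0: load  L1  bus=[BusRd]  L1: P0=E P1=I  mem[L1]=50
2. P1: load  L0  bus=[BusRd]  L0: P0=I P1=E  mem[L0]=50
3. P0: store L1 := 56  bus=[-]  L1: P0=M P1=I  mem[L1]=50
4. P1: store L1 := 80  bus=[BusRdX,Flush]  L1: P0=I P1=M  mem[L1]=56
5. P1: load  L1  bus=[-]  L1: P0=I P1=M  mem[L1]=56
6. P0: load  L1  bus=[BusRd]  L1: P0=S P1=O  mem[L1]=56
7. P0: store L1 := 31  bus=[BusUpgr,Flush]  L1: P0=M P1=I  mem[L1]=80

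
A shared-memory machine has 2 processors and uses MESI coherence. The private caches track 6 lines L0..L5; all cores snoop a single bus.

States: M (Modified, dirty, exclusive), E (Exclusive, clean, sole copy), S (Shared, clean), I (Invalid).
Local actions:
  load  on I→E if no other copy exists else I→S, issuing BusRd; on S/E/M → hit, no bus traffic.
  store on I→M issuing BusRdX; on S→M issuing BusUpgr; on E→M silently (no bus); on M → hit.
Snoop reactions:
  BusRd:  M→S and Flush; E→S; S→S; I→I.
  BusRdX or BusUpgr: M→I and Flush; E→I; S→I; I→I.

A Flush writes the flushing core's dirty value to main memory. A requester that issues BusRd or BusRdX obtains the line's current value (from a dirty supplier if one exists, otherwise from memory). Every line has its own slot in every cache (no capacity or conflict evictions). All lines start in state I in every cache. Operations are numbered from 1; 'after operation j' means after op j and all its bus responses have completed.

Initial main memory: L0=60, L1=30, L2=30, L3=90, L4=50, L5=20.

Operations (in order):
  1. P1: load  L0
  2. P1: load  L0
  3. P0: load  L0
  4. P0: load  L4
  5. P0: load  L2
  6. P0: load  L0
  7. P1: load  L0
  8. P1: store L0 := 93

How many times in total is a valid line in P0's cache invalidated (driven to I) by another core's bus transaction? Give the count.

invalidations = 1

1. P1: load  L0  bus=[BusRd]  L0: P0=I P1=E  mem[L0]=60
2. P1: load  L0  bus=[-]  L0: P0=I P1=E  mem[L0]=60
3. P0: load  L0  bus=[BusRd]  L0: P0=S P1=S  mem[L0]=60
4. P0: load  L4  bus=[BusRd]  L4: P0=E P1=I  mem[L4]=50
5. P0: load  L2  bus=[BusRd]  L2: P0=E P1=I  mem[L2]=30
6. P0: load  L0  bus=[-]  L0: P0=S P1=S  mem[L0]=60
7. P1: load  L0  bus=[-]  L0: P0=S P1=S  mem[L0]=60
8. P1: store L0 := 93  bus=[BusUpgr]  L0: P0=I P1=M  mem[L0]=60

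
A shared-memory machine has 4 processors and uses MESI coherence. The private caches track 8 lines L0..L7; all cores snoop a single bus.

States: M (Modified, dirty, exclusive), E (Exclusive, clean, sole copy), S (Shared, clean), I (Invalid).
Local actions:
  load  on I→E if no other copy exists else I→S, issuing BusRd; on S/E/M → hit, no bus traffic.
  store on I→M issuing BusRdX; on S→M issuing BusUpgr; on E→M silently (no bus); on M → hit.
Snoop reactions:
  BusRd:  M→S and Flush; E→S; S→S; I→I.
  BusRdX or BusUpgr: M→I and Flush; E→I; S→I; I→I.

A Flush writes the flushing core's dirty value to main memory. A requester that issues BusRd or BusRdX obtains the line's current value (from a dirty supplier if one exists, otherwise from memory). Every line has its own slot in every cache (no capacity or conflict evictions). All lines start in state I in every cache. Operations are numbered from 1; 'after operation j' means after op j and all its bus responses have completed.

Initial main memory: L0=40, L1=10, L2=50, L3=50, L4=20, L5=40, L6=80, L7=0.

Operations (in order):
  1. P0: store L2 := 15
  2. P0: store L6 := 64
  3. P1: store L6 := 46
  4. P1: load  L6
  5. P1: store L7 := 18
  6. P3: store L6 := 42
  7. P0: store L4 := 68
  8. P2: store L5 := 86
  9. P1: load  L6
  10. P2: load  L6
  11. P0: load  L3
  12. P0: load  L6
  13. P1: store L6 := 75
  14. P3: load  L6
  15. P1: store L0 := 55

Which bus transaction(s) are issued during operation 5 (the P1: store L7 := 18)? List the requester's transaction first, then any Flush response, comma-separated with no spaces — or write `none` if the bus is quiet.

bus = BusRdX

  op1 P0: store L2 := 15 → M/I/I/I on L2; bus BusRdX; mem=50
  op2 P0: store L6 := 64 → M/I/I/I on L6; bus BusRdX; mem=80
  op3 P1: store L6 := 46 → I/M/I/I on L6; bus BusRdX Flush; mem=64
  op4 P1: load  L6 → I/M/I/I on L6; bus (none); mem=64
  op5 P1: store L7 := 18 → I/M/I/I on L7; bus BusRdX; mem=0
  op6 P3: store L6 := 42 → I/I/I/M on L6; bus BusRdX Flush; mem=46
  op7 P0: store L4 := 68 → M/I/I/I on L4; bus BusRdX; mem=20
  op8 P2: store L5 := 86 → I/I/M/I on L5; bus BusRdX; mem=40
  op9 P1: load  L6 → I/S/I/S on L6; bus BusRd Flush; mem=42
  op10 P2: load  L6 → I/S/S/S on L6; bus BusRd; mem=42
  op11 P0: load  L3 → E/I/I/I on L3; bus BusRd; mem=50
  op12 P0: load  L6 → S/S/S/S on L6; bus BusRd; mem=42
  op13 P1: store L6 := 75 → I/M/I/I on L6; bus BusUpgr; mem=42
  op14 P3: load  L6 → I/S/I/S on L6; bus BusRd Flush; mem=75
  op15 P1: store L0 := 55 → I/M/I/I on L0; bus BusRdX; mem=40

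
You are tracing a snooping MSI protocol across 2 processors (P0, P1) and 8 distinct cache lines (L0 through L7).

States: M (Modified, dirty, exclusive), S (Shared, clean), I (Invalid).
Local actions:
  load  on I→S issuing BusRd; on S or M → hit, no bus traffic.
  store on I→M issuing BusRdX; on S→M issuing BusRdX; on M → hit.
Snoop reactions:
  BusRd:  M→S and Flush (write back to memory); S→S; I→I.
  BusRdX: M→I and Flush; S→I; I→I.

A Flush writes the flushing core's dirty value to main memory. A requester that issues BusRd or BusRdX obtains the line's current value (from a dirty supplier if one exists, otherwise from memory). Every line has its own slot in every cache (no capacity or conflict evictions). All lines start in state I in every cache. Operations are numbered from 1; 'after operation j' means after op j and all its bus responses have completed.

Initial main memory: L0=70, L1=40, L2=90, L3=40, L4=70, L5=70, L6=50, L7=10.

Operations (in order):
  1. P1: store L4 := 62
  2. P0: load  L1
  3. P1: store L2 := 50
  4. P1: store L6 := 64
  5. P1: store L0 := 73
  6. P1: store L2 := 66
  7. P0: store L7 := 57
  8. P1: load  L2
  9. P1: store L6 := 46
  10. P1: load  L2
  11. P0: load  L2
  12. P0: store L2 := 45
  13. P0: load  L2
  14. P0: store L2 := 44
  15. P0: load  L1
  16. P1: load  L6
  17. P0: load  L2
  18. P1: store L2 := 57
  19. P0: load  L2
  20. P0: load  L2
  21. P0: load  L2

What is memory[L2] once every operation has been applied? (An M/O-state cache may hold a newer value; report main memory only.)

memory[L2] = 57

  op1 P1: store L4 := 62 → I/M on L4; bus BusRdX; mem=70
  op2 P0: load  L1 → S/I on L1; bus BusRd; mem=40
  op3 P1: store L2 := 50 → I/M on L2; bus BusRdX; mem=90
  op4 P1: store L6 := 64 → I/M on L6; bus BusRdX; mem=50
  op5 P1: store L0 := 73 → I/M on L0; bus BusRdX; mem=70
  op6 P1: store L2 := 66 → I/M on L2; bus (none); mem=90
  op7 P0: store L7 := 57 → M/I on L7; bus BusRdX; mem=10
  op8 P1: load  L2 → I/M on L2; bus (none); mem=90
  op9 P1: store L6 := 46 → I/M on L6; bus (none); mem=50
  op10 P1: load  L2 → I/M on L2; bus (none); mem=90
  op11 P0: load  L2 → S/S on L2; bus BusRd Flush; mem=66
  op12 P0: store L2 := 45 → M/I on L2; bus BusRdX; mem=66
  op13 P0: load  L2 → M/I on L2; bus (none); mem=66
  op14 P0: store L2 := 44 → M/I on L2; bus (none); mem=66
  op15 P0: load  L1 → S/I on L1; bus (none); mem=40
  op16 P1: load  L6 → I/M on L6; bus (none); mem=50
  op17 P0: load  L2 → M/I on L2; bus (none); mem=66
  op18 P1: store L2 := 57 → I/M on L2; bus BusRdX Flush; mem=44
  op19 P0: load  L2 → S/S on L2; bus BusRd Flush; mem=57
  op20 P0: load  L2 → S/S on L2; bus (none); mem=57
  op21 P0: load  L2 → S/S on L2; bus (none); mem=57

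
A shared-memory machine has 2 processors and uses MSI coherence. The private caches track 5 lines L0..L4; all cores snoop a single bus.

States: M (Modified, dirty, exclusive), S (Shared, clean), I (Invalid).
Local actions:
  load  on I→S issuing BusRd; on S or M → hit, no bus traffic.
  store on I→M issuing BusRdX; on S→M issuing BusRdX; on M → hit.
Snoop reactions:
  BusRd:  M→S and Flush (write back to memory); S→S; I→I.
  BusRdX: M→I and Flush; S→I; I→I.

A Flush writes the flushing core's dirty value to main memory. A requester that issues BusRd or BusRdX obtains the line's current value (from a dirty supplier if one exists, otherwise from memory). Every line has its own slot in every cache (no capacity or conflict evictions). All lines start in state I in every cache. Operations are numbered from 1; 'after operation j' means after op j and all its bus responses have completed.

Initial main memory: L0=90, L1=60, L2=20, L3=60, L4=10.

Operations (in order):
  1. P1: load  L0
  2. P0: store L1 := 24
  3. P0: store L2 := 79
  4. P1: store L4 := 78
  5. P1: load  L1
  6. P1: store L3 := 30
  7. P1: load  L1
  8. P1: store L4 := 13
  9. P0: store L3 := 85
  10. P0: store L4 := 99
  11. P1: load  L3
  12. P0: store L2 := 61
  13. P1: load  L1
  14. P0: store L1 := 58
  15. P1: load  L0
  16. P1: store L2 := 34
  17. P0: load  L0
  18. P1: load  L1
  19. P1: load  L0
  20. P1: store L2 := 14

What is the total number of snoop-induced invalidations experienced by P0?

  op1 P1: load  L0 → I/S on L0; bus BusRd; mem=90
  op2 P0: store L1 := 24 → M/I on L1; bus BusRdX; mem=60
  op3 P0: store L2 := 79 → M/I on L2; bus BusRdX; mem=20
  op4 P1: store L4 := 78 → I/M on L4; bus BusRdX; mem=10
  op5 P1: load  L1 → S/S on L1; bus BusRd Flush; mem=24
  op6 P1: store L3 := 30 → I/M on L3; bus BusRdX; mem=60
  op7 P1: load  L1 → S/S on L1; bus (none); mem=24
  op8 P1: store L4 := 13 → I/M on L4; bus (none); mem=10
  op9 P0: store L3 := 85 → M/I on L3; bus BusRdX Flush; mem=30
  op10 P0: store L4 := 99 → M/I on L4; bus BusRdX Flush; mem=13
  op11 P1: load  L3 → S/S on L3; bus BusRd Flush; mem=85
  op12 P0: store L2 := 61 → M/I on L2; bus (none); mem=20
  op13 P1: load  L1 → S/S on L1; bus (none); mem=24
  op14 P0: store L1 := 58 → M/I on L1; bus BusRdX; mem=24
  op15 P1: load  L0 → I/S on L0; bus (none); mem=90
  op16 P1: store L2 := 34 → I/M on L2; bus BusRdX Flush; mem=61
  op17 P0: load  L0 → S/S on L0; bus BusRd; mem=90
  op18 P1: load  L1 → S/S on L1; bus BusRd Flush; mem=58
  op19 P1: load  L0 → S/S on L0; bus (none); mem=90
  op20 P1: store L2 := 14 → I/M on L2; bus (none); mem=61

invalidations = 1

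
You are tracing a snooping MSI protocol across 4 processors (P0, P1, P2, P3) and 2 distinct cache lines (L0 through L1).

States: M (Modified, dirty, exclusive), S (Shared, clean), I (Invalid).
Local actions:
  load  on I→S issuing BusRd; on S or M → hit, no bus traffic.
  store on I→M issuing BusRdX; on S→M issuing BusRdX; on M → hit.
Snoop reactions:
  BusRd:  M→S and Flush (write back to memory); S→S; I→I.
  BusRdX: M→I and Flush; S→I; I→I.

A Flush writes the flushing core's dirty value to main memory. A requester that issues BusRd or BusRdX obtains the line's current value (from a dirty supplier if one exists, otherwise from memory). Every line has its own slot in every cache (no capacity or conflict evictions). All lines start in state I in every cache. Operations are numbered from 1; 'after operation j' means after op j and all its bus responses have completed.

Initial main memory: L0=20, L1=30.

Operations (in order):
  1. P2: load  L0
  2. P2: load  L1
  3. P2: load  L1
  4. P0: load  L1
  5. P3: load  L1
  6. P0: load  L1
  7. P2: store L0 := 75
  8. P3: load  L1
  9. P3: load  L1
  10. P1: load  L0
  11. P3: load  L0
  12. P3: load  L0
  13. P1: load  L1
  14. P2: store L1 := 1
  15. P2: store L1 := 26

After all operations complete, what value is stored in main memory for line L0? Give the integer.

[1] P2: load  L0 | P0:I, P1:I, P2:S(20), P3:I | bus: BusRd
[2] P2: load  L1 | P0:I, P1:I, P2:S(30), P3:I | bus: BusRd
[3] P2: load  L1 | P0:I, P1:I, P2:S(30), P3:I | bus: none
[4] P0: load  L1 | P0:S(30), P1:I, P2:S(30), P3:I | bus: BusRd
[5] P3: load  L1 | P0:S(30), P1:I, P2:S(30), P3:S(30) | bus: BusRd
[6] P0: load  L1 | P0:S(30), P1:I, P2:S(30), P3:S(30) | bus: none
[7] P2: store L0 := 75 | P0:I, P1:I, P2:M(75), P3:I | bus: BusRdX
[8] P3: load  L1 | P0:S(30), P1:I, P2:S(30), P3:S(30) | bus: none
[9] P3: load  L1 | P0:S(30), P1:I, P2:S(30), P3:S(30) | bus: none
[10] P1: load  L0 | P0:I, P1:S(75), P2:S(75), P3:I | bus: BusRd,Flush
[11] P3: load  L0 | P0:I, P1:S(75), P2:S(75), P3:S(75) | bus: BusRd
[12] P3: load  L0 | P0:I, P1:S(75), P2:S(75), P3:S(75) | bus: none
[13] P1: load  L1 | P0:S(30), P1:S(30), P2:S(30), P3:S(30) | bus: BusRd
[14] P2: store L1 := 1 | P0:I, P1:I, P2:M(1), P3:I | bus: BusRdX
[15] P2: store L1 := 26 | P0:I, P1:I, P2:M(26), P3:I | bus: none

memory[L0] = 75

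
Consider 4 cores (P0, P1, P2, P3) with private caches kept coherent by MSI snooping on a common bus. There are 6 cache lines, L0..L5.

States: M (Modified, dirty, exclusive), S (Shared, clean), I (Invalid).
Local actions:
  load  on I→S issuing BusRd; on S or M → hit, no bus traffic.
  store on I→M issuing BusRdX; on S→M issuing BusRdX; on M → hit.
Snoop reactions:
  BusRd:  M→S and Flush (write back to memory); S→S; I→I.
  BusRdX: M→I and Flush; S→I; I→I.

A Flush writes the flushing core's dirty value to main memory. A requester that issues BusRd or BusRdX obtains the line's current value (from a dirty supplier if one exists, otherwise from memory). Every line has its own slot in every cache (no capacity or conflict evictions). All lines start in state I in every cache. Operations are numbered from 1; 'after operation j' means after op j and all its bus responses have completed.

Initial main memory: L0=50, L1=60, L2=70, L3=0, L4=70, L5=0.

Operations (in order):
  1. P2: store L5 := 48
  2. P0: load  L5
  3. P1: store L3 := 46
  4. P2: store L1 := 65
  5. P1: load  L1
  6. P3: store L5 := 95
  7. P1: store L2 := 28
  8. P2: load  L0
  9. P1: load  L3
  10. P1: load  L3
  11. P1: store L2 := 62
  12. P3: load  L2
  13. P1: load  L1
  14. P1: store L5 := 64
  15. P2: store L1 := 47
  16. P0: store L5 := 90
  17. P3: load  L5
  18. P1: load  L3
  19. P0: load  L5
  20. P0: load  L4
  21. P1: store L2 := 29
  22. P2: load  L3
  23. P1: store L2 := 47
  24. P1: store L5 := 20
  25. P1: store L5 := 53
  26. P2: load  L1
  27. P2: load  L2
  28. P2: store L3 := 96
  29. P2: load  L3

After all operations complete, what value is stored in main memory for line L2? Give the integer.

1. P2: store L5 := 48  bus=[BusRdX]  L5: P0=I P1=I P2=M P3=I  mem[L5]=0
2. P0: load  L5  bus=[BusRd,Flush]  L5: P0=S P1=I P2=S P3=I  mem[L5]=48
3. P1: store L3 := 46  bus=[BusRdX]  L3: P0=I P1=M P2=I P3=I  mem[L3]=0
4. P2: store L1 := 65  bus=[BusRdX]  L1: P0=I P1=I P2=M P3=I  mem[L1]=60
5. P1: load  L1  bus=[BusRd,Flush]  L1: P0=I P1=S P2=S P3=I  mem[L1]=65
6. P3: store L5 := 95  bus=[BusRdX]  L5: P0=I P1=I P2=I P3=M  mem[L5]=48
7. P1: store L2 := 28  bus=[BusRdX]  L2: P0=I P1=M P2=I P3=I  mem[L2]=70
8. P2: load  L0  bus=[BusRd]  L0: P0=I P1=I P2=S P3=I  mem[L0]=50
9. P1: load  L3  bus=[-]  L3: P0=I P1=M P2=I P3=I  mem[L3]=0
10. P1: load  L3  bus=[-]  L3: P0=I P1=M P2=I P3=I  mem[L3]=0
11. P1: store L2 := 62  bus=[-]  L2: P0=I P1=M P2=I P3=I  mem[L2]=70
12. P3: load  L2  bus=[BusRd,Flush]  L2: P0=I P1=S P2=I P3=S  mem[L2]=62
13. P1: load  L1  bus=[-]  L1: P0=I P1=S P2=S P3=I  mem[L1]=65
14. P1: store L5 := 64  bus=[BusRdX,Flush]  L5: P0=I P1=M P2=I P3=I  mem[L5]=95
15. P2: store L1 := 47  bus=[BusRdX]  L1: P0=I P1=I P2=M P3=I  mem[L1]=65
16. P0: store L5 := 90  bus=[BusRdX,Flush]  L5: P0=M P1=I P2=I P3=I  mem[L5]=64
17. P3: load  L5  bus=[BusRd,Flush]  L5: P0=S P1=I P2=I P3=S  mem[L5]=90
18. P1: load  L3  bus=[-]  L3: P0=I P1=M P2=I P3=I  mem[L3]=0
19. P0: load  L5  bus=[-]  L5: P0=S P1=I P2=I P3=S  mem[L5]=90
20. P0: load  L4  bus=[BusRd]  L4: P0=S P1=I P2=I P3=I  mem[L4]=70
21. P1: store L2 := 29  bus=[BusRdX]  L2: P0=I P1=M P2=I P3=I  mem[L2]=62
22. P2: load  L3  bus=[BusRd,Flush]  L3: P0=I P1=S P2=S P3=I  mem[L3]=46
23. P1: store L2 := 47  bus=[-]  L2: P0=I P1=M P2=I P3=I  mem[L2]=62
24. P1: store L5 := 20  bus=[BusRdX]  L5: P0=I P1=M P2=I P3=I  mem[L5]=90
25. P1: store L5 := 53  bus=[-]  L5: P0=I P1=M P2=I P3=I  mem[L5]=90
26. P2: load  L1  bus=[-]  L1: P0=I P1=I P2=M P3=I  mem[L1]=65
27. P2: load  L2  bus=[BusRd,Flush]  L2: P0=I P1=S P2=S P3=I  mem[L2]=47
28. P2: store L3 := 96  bus=[BusRdX]  L3: P0=I P1=I P2=M P3=I  mem[L3]=46
29. P2: load  L3  bus=[-]  L3: P0=I P1=I P2=M P3=I  mem[L3]=46

memory[L2] = 47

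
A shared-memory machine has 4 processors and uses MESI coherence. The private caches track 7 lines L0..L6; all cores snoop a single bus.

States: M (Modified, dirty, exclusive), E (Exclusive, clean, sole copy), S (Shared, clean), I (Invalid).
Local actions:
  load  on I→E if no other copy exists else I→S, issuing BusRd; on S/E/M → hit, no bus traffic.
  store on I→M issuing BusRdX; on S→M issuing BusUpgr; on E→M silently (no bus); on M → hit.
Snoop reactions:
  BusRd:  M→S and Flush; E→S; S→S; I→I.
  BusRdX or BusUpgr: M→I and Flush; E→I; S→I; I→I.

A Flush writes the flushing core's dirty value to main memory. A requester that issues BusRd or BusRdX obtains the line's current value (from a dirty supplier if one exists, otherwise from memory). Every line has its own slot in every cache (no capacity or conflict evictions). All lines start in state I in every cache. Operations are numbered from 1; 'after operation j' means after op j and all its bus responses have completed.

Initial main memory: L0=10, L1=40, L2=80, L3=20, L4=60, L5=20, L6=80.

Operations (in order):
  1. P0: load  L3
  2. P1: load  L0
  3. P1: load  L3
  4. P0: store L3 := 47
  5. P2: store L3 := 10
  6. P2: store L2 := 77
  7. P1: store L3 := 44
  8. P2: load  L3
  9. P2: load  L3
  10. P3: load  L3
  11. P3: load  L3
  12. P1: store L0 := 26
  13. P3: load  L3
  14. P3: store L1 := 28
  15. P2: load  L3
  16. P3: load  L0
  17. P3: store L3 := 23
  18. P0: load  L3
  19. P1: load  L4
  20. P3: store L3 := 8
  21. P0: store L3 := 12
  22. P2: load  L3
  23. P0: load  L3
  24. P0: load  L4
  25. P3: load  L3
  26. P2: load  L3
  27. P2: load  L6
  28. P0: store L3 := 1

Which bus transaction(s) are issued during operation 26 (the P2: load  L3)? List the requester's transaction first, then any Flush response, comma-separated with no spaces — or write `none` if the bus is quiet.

[1] P0: load  L3 | P0:E(20), P1:I, P2:I, P3:I | bus: BusRd
[2] P1: load  L0 | P0:I, P1:E(10), P2:I, P3:I | bus: BusRd
[3] P1: load  L3 | P0:S(20), P1:S(20), P2:I, P3:I | bus: BusRd
[4] P0: store L3 := 47 | P0:M(47), P1:I, P2:I, P3:I | bus: BusUpgr
[5] P2: store L3 := 10 | P0:I, P1:I, P2:M(10), P3:I | bus: BusRdX,Flush
[6] P2: store L2 := 77 | P0:I, P1:I, P2:M(77), P3:I | bus: BusRdX
[7] P1: store L3 := 44 | P0:I, P1:M(44), P2:I, P3:I | bus: BusRdX,Flush
[8] P2: load  L3 | P0:I, P1:S(44), P2:S(44), P3:I | bus: BusRd,Flush
[9] P2: load  L3 | P0:I, P1:S(44), P2:S(44), P3:I | bus: none
[10] P3: load  L3 | P0:I, P1:S(44), P2:S(44), P3:S(44) | bus: BusRd
[11] P3: load  L3 | P0:I, P1:S(44), P2:S(44), P3:S(44) | bus: none
[12] P1: store L0 := 26 | P0:I, P1:M(26), P2:I, P3:I | bus: none
[13] P3: load  L3 | P0:I, P1:S(44), P2:S(44), P3:S(44) | bus: none
[14] P3: store L1 := 28 | P0:I, P1:I, P2:I, P3:M(28) | bus: BusRdX
[15] P2: load  L3 | P0:I, P1:S(44), P2:S(44), P3:S(44) | bus: none
[16] P3: load  L0 | P0:I, P1:S(26), P2:I, P3:S(26) | bus: BusRd,Flush
[17] P3: store L3 := 23 | P0:I, P1:I, P2:I, P3:M(23) | bus: BusUpgr
[18] P0: load  L3 | P0:S(23), P1:I, P2:I, P3:S(23) | bus: BusRd,Flush
[19] P1: load  L4 | P0:I, P1:E(60), P2:I, P3:I | bus: BusRd
[20] P3: store L3 := 8 | P0:I, P1:I, P2:I, P3:M(8) | bus: BusUpgr
[21] P0: store L3 := 12 | P0:M(12), P1:I, P2:I, P3:I | bus: BusRdX,Flush
[22] P2: load  L3 | P0:S(12), P1:I, P2:S(12), P3:I | bus: BusRd,Flush
[23] P0: load  L3 | P0:S(12), P1:I, P2:S(12), P3:I | bus: none
[24] P0: load  L4 | P0:S(60), P1:S(60), P2:I, P3:I | bus: BusRd
[25] P3: load  L3 | P0:S(12), P1:I, P2:S(12), P3:S(12) | bus: BusRd
[26] P2: load  L3 | P0:S(12), P1:I, P2:S(12), P3:S(12) | bus: none
[27] P2: load  L6 | P0:I, P1:I, P2:E(80), P3:I | bus: BusRd
[28] P0: store L3 := 1 | P0:M(1), P1:I, P2:I, P3:I | bus: BusUpgr

bus = none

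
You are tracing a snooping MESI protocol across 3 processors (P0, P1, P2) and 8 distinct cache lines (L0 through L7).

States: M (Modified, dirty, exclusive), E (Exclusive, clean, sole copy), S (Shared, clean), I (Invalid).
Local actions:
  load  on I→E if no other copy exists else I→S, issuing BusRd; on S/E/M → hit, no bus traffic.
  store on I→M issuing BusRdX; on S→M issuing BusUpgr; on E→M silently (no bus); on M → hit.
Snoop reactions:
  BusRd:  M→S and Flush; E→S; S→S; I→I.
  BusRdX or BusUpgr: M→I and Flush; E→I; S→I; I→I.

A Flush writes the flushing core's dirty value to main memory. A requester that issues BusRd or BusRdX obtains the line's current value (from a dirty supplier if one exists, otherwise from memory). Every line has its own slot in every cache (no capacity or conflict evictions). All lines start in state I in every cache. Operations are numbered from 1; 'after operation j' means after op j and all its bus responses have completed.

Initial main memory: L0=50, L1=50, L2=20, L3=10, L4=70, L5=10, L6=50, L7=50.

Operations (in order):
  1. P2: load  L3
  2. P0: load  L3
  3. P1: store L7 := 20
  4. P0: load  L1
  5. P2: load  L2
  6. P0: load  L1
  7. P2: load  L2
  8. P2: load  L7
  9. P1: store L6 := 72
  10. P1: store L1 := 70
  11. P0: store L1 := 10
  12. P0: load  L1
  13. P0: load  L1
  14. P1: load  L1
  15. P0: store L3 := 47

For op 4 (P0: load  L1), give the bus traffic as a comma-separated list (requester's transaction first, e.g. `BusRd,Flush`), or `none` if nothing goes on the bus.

bus = BusRd

1. P2: load  L3  bus=[BusRd]  L3: P0=I P1=I P2=E  mem[L3]=10
2. P0: load  L3  bus=[BusRd]  L3: P0=S P1=I P2=S  mem[L3]=10
3. P1: store L7 := 20  bus=[BusRdX]  L7: P0=I P1=M P2=I  mem[L7]=50
4. P0: load  L1  bus=[BusRd]  L1: P0=E P1=I P2=I  mem[L1]=50
5. P2: load  L2  bus=[BusRd]  L2: P0=I P1=I P2=E  mem[L2]=20
6. P0: load  L1  bus=[-]  L1: P0=E P1=I P2=I  mem[L1]=50
7. P2: load  L2  bus=[-]  L2: P0=I P1=I P2=E  mem[L2]=20
8. P2: load  L7  bus=[BusRd,Flush]  L7: P0=I P1=S P2=S  mem[L7]=20
9. P1: store L6 := 72  bus=[BusRdX]  L6: P0=I P1=M P2=I  mem[L6]=50
10. P1: store L1 := 70  bus=[BusRdX]  L1: P0=I P1=M P2=I  mem[L1]=50
11. P0: store L1 := 10  bus=[BusRdX,Flush]  L1: P0=M P1=I P2=I  mem[L1]=70
12. P0: load  L1  bus=[-]  L1: P0=M P1=I P2=I  mem[L1]=70
13. P0: load  L1  bus=[-]  L1: P0=M P1=I P2=I  mem[L1]=70
14. P1: load  L1  bus=[BusRd,Flush]  L1: P0=S P1=S P2=I  mem[L1]=10
15. P0: store L3 := 47  bus=[BusUpgr]  L3: P0=M P1=I P2=I  mem[L3]=10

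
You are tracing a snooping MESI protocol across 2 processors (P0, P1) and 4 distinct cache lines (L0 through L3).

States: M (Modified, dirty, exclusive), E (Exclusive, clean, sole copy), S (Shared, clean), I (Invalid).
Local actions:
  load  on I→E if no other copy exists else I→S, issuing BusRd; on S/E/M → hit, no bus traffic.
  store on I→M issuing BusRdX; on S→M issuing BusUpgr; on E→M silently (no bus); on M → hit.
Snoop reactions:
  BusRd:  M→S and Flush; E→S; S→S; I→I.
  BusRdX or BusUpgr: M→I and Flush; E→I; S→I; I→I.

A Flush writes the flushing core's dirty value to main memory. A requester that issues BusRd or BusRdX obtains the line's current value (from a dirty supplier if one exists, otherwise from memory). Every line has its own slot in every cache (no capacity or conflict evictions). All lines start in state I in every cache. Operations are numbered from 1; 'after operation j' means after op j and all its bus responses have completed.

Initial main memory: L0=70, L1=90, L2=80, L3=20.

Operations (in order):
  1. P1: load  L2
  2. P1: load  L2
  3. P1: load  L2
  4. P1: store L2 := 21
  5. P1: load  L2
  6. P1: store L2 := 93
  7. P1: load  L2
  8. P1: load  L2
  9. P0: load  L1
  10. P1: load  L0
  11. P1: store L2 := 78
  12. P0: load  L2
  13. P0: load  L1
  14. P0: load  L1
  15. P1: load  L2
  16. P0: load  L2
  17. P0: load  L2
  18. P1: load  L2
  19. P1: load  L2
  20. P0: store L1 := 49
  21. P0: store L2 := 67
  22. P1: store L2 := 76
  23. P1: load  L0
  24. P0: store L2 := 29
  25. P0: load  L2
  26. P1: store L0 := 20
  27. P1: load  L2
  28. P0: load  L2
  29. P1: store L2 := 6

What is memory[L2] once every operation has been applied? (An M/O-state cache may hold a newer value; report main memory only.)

[1] P1: load  L2 | P0:I, P1:E(80) | bus: BusRd
[2] P1: load  L2 | P0:I, P1:E(80) | bus: none
[3] P1: load  L2 | P0:I, P1:E(80) | bus: none
[4] P1: store L2 := 21 | P0:I, P1:M(21) | bus: none
[5] P1: load  L2 | P0:I, P1:M(21) | bus: none
[6] P1: store L2 := 93 | P0:I, P1:M(93) | bus: none
[7] P1: load  L2 | P0:I, P1:M(93) | bus: none
[8] P1: load  L2 | P0:I, P1:M(93) | bus: none
[9] P0: load  L1 | P0:E(90), P1:I | bus: BusRd
[10] P1: load  L0 | P0:I, P1:E(70) | bus: BusRd
[11] P1: store L2 := 78 | P0:I, P1:M(78) | bus: none
[12] P0: load  L2 | P0:S(78), P1:S(78) | bus: BusRd,Flush
[13] P0: load  L1 | P0:E(90), P1:I | bus: none
[14] P0: load  L1 | P0:E(90), P1:I | bus: none
[15] P1: load  L2 | P0:S(78), P1:S(78) | bus: none
[16] P0: load  L2 | P0:S(78), P1:S(78) | bus: none
[17] P0: load  L2 | P0:S(78), P1:S(78) | bus: none
[18] P1: load  L2 | P0:S(78), P1:S(78) | bus: none
[19] P1: load  L2 | P0:S(78), P1:S(78) | bus: none
[20] P0: store L1 := 49 | P0:M(49), P1:I | bus: none
[21] P0: store L2 := 67 | P0:M(67), P1:I | bus: BusUpgr
[22] P1: store L2 := 76 | P0:I, P1:M(76) | bus: BusRdX,Flush
[23] P1: load  L0 | P0:I, P1:E(70) | bus: none
[24] P0: store L2 := 29 | P0:M(29), P1:I | bus: BusRdX,Flush
[25] P0: load  L2 | P0:M(29), P1:I | bus: none
[26] P1: store L0 := 20 | P0:I, P1:M(20) | bus: none
[27] P1: load  L2 | P0:S(29), P1:S(29) | bus: BusRd,Flush
[28] P0: load  L2 | P0:S(29), P1:S(29) | bus: none
[29] P1: store L2 := 6 | P0:I, P1:M(6) | bus: BusUpgr

memory[L2] = 29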